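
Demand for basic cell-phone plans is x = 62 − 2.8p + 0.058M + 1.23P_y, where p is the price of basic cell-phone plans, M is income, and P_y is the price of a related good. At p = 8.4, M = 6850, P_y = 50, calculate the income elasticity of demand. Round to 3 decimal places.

0.799

Evaluating quantity at (p, M, P_y) gives x = 62 − 2.8(8.4) + 0.058(6850) + 1.23(50) = 62 − 23.52 + 397.3 + 61.5 = 497.28.
∂x/∂M = +0.058, so E_I = 0.058·(6850/497.28) ≈ 0.799.
E_I ∈ (0,1): normal good (necessity).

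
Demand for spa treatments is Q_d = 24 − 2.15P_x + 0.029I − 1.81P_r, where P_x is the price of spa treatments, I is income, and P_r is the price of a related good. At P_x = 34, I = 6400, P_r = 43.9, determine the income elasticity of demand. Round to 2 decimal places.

First evaluate Q_d: 24 − 2.15(34) + 0.029(6400) − 1.81(43.9) = 24 − 73.1 + 185.6 − 79.459 = 57.041.
∂Q_d/∂I = +0.029, so E_I = 0.029·(6400/57.041) ≈ 3.25.
E_I > 1: normal good (luxury).

3.25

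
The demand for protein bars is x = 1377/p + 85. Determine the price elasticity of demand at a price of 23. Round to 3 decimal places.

-0.413

At p = 23, x = 144.8696.
dx/dp = −1377/p² = −2.603.
Point elasticity E = (dx/dp)·(p/x) = -2.603 × 23/144.8696 ≈ -0.413.
|E| < 1, so demand is inelastic at this price.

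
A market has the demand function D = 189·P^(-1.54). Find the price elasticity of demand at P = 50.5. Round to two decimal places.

For a Cobb–Douglas (constant-elasticity) form D = A·P^α·…, the elasticity with respect to P equals the exponent α at every point.
Here the exponent on P is -1.54, so the price elasticity of demand is -1.54.

-1.54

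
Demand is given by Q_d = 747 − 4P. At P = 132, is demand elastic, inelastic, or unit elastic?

elastic

At P = 132, Q_d = 219.
dQ_d/dP = −4.
Point elasticity E = (dQ_d/dP)·(P/Q_d) = -4 × 132/219 ≈ -2.411.
|E| ≈ 2.411 > 1, so demand is elastic.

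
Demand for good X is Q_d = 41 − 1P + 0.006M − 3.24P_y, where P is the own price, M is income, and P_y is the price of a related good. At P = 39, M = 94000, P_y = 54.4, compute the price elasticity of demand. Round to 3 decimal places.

Q_d = 41 − 1(39) + 0.006(94000) − 3.24(54.4) = 41 − 39 + 564 − 176.256 = 389.744.
∂Q_d/∂P = −1, so E_p = (−1)·(39/389.744) ≈ -0.100.
|E_p| < 1: demand is inelastic.

-0.100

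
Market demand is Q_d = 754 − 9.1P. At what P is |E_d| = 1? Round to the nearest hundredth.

41.43

For linear demand Q_d = a − bP, E = −bP/(a − bP). |E| = 1 ⇒ bP = a − bP ⇒ P = a/(2b).
P = 754/(2·9.1) ≈ 41.43.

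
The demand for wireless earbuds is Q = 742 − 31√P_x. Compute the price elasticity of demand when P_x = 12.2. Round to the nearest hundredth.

At P_x = 12.2, Q = 633.7217.
dQ/dP_x = −31/(2√P_x) = −31/(2·3.4928).
Point elasticity E = (dQ/dP_x)·(P_x/Q) = -4.4376 × 12.2/633.7217 ≈ -0.09.
|E| < 1, so demand is inelastic at this price.

-0.09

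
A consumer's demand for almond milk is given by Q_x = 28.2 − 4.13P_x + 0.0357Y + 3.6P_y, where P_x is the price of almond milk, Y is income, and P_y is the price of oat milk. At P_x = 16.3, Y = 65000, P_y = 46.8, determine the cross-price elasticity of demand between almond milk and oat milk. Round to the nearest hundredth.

0.07

Substituting, Q_x = 28.2 − 4.13(16.3) + 0.0357(65000) + 3.6(46.8) = 28.2 − 67.319 + 2320.5 + 168.48 = 2449.861.
∂Q_x/∂P_y = +3.6, so E_xy = 3.6·(46.8/2449.861) ≈ 0.07.
E_xy > 0: the goods are substitutes.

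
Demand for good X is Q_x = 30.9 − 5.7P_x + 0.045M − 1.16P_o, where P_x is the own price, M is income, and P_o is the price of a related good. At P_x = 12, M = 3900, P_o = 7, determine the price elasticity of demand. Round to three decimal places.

-0.527

At the given point, Q_x = 30.9 − 5.7(12) + 0.045(3900) − 1.16(7) = 30.9 − 68.4 + 175.5 − 8.12 = 129.88.
∂Q_x/∂P_x = −5.7, so E_p = (−5.7)·(12/129.88) ≈ -0.527.
|E_p| < 1: demand is inelastic.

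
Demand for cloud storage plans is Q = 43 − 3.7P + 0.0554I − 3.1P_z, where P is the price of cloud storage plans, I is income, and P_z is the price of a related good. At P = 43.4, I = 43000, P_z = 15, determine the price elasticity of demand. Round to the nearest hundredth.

Q = 43 − 3.7(43.4) + 0.0554(43000) − 3.1(15) = 43 − 160.58 + 2382.2 − 46.5 = 2218.12.
∂Q/∂P = −3.7, so E_p = (−3.7)·(43.4/2218.12) ≈ -0.07.
|E_p| < 1: demand is inelastic.

-0.07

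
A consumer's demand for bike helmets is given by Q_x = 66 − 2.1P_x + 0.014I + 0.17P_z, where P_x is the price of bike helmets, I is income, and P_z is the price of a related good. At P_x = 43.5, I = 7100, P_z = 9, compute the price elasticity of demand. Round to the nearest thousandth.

-1.209

Substituting, Q_x = 66 − 2.1(43.5) + 0.014(7100) + 0.17(9) = 66 − 91.35 + 99.4 + 1.53 = 75.58.
∂Q_x/∂P_x = −2.1, so E_p = (−2.1)·(43.5/75.58) ≈ -1.209.
|E_p| > 1: demand is elastic.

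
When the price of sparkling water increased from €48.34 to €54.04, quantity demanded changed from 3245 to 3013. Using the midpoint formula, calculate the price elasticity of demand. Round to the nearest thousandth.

-0.666

%ΔQ = (3013 − 3245)/[(3245 + 3013)/2] = -232/3129 ≈ -0.0741.
%ΔP = (54.04 − 48.34)/[(48.34 + 54.04)/2] = 5.7/51.19 ≈ 0.1113.
Arc elasticity E = %ΔQ/%ΔP ≈ -0.0741/0.1113 ≈ -0.666.
|E| < 1: demand is inelastic over this range.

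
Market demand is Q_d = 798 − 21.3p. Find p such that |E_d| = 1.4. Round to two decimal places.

21.85

Set −bp/(a − bp) = −1.4 ⇒ bp = 1.4(a − bp) ⇒ bp(1+1.4) = 1.4·a.
p = 1.4·798/(21.3·2.4) ≈ 21.85.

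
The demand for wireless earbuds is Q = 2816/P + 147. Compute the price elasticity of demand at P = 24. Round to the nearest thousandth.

-0.444

At P = 24, Q = 264.3333.
dQ/dP = −2816/P² = −4.8889.
Point elasticity E = (dQ/dP)·(P/Q) = -4.8889 × 24/264.3333 ≈ -0.444.
|E| < 1, so demand is inelastic at this price.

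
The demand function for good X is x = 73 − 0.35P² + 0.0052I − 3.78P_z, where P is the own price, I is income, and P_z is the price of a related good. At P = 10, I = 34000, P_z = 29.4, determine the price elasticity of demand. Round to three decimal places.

-0.675

Substituting, x = 73 − 0.35(10)² + 0.0052(34000) − 3.78(29.4) = 73 − 35 + 176.8 − 111.132 = 103.668.
∂x/∂P = −2·0.35·P = -7, so E_p = -7·(10/103.668) ≈ -0.675.
|E_p| < 1: demand is inelastic.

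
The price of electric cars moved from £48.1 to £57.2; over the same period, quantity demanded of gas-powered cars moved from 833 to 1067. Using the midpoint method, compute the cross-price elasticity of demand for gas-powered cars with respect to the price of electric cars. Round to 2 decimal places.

1.43

%ΔQ_x = (1067 − 833)/[(833+1067)/2] = 234/950 ≈ 0.2463.
%ΔP_y = (57.2 − 48.1)/[(48.1+57.2)/2] ≈ 0.1728.
E_xy = 0.2463/0.1728 ≈ 1.43.
E_xy > 0, so gas-powered cars and electric cars are substitutes.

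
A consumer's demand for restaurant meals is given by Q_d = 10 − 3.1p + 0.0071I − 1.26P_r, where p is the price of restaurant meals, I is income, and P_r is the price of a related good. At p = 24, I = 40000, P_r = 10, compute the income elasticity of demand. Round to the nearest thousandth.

First evaluate Q_d: 10 − 3.1(24) + 0.0071(40000) − 1.26(10) = 10 − 74.4 + 284 − 12.6 = 207.
∂Q_d/∂I = +0.0071, so E_I = 0.0071·(40000/207) ≈ 1.372.
E_I > 1: normal good (luxury).

1.372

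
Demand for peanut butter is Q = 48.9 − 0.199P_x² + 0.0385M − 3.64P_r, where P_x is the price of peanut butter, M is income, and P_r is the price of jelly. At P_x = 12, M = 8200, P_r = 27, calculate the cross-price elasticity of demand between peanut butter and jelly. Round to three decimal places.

First evaluate Q: 48.9 − 0.199(12)² + 0.0385(8200) − 3.64(27) = 48.9 − 28.656 + 315.7 − 98.28 = 237.664.
∂Q/∂P_r = −3.64, so E_xy = -3.64·(27/237.664) ≈ -0.414.
E_xy < 0: the goods are complements.

-0.414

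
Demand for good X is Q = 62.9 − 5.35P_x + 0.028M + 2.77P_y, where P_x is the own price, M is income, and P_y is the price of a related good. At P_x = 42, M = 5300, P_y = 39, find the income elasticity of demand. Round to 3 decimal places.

Q = 62.9 − 5.35(42) + 0.028(5300) + 2.77(39) = 62.9 − 224.7 + 148.4 + 108.03 = 94.63.
∂Q/∂M = +0.028, so E_I = 0.028·(5300/94.63) ≈ 1.568.
E_I > 1: normal good (luxury).

1.568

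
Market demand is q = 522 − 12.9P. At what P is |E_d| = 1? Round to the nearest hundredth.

20.23

For linear demand q = a − bP, E = −bP/(a − bP). |E| = 1 ⇒ bP = a − bP ⇒ P = a/(2b).
P = 522/(2·12.9) ≈ 20.23.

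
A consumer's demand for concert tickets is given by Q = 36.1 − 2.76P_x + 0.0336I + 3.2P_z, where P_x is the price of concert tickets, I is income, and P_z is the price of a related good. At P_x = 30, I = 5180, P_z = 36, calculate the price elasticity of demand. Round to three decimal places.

-0.341

Q = 36.1 − 2.76(30) + 0.0336(5180) + 3.2(36) = 36.1 − 82.8 + 174.048 + 115.2 = 242.548.
∂Q/∂P_x = −2.76, so E_p = (−2.76)·(30/242.548) ≈ -0.341.
|E_p| < 1: demand is inelastic.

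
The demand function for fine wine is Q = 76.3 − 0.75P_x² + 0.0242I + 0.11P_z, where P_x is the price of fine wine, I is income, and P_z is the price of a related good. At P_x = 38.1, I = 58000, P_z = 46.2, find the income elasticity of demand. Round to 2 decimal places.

Q = 76.3 − 0.75(38.1)² + 0.0242(58000) + 0.11(46.2) = 76.3 − 1088.7075 + 1403.6 + 5.082 = 396.2745.
∂Q/∂I = +0.0242, so E_I = 0.0242·(58000/396.2745) ≈ 3.54.
E_I > 1: normal good (luxury).

3.54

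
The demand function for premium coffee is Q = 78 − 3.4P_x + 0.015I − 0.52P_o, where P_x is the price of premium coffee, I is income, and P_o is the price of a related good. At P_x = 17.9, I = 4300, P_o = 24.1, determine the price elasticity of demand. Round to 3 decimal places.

-0.881

First evaluate Q: 78 − 3.4(17.9) + 0.015(4300) − 0.52(24.1) = 78 − 60.86 + 64.5 − 12.532 = 69.108.
∂Q/∂P_x = −3.4, so E_p = (−3.4)·(17.9/69.108) ≈ -0.881.
|E_p| < 1: demand is inelastic.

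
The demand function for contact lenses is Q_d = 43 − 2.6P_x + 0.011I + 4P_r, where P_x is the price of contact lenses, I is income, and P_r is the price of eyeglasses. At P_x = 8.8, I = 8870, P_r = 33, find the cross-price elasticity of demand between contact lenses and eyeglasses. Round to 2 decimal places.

Q_d = 43 − 2.6(8.8) + 0.011(8870) + 4(33) = 43 − 22.88 + 97.57 + 132 = 249.69.
∂Q_d/∂P_r = +4, so E_xy = 4·(33/249.69) ≈ 0.53.
E_xy > 0: the goods are substitutes.

0.53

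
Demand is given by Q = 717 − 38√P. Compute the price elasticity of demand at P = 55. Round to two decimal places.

At P = 55, Q = 435.1845.
dQ/dP = −38/(2√P) = −38/(2·7.4162).
Point elasticity E = (dQ/dP)·(P/Q) = -2.562 × 55/435.1845 ≈ -0.32.
|E| < 1, so demand is inelastic at this price.

-0.32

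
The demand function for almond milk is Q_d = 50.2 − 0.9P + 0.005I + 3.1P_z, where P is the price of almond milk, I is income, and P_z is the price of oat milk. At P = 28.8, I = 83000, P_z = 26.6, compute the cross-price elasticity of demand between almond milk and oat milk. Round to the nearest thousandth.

First evaluate Q_d: 50.2 − 0.9(28.8) + 0.005(83000) + 3.1(26.6) = 50.2 − 25.92 + 415 + 82.46 = 521.74.
∂Q_d/∂P_z = +3.1, so E_xy = 3.1·(26.6/521.74) ≈ 0.158.
E_xy > 0: the goods are substitutes.

0.158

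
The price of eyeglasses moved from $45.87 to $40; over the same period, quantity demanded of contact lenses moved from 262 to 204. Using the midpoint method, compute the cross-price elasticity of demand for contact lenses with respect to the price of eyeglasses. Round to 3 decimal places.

1.821

%ΔQ_x = (204 − 262)/[(262+204)/2] = -58/233 ≈ -0.2489.
%ΔP_y = (40 − 45.87)/[(45.87+40)/2] ≈ -0.1367.
E_xy = -0.2489/-0.1367 ≈ 1.821.
E_xy > 0, so contact lenses and eyeglasses are substitutes.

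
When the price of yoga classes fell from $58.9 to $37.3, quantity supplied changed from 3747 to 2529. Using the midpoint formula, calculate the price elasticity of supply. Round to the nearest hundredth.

%ΔQ = (2529 − 3747)/[(3747 + 2529)/2] = -1218/3138 ≈ -0.3881.
%Δp = (37.3 − 58.9)/[(58.9 + 37.3)/2] = -21.6/48.1 ≈ -0.4491.
Arc elasticity E = %ΔQ/%Δp ≈ -0.3881/-0.4491 ≈ 0.86.
|E| < 1: supply is inelastic over this range.

0.86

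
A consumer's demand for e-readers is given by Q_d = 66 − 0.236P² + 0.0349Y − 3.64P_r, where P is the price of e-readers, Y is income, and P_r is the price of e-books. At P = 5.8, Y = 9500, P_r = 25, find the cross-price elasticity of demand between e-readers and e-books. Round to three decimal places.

-0.305

At the given point, Q_d = 66 − 0.236(5.8)² + 0.0349(9500) − 3.64(25) = 66 − 7.939 + 331.55 − 91 = 298.611.
∂Q_d/∂P_r = −3.64, so E_xy = -3.64·(25/298.611) ≈ -0.305.
E_xy < 0: the goods are complements.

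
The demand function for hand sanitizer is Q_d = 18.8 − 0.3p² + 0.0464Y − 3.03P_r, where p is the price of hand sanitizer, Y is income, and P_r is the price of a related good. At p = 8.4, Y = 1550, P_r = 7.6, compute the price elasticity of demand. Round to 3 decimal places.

At the given point, Q_d = 18.8 − 0.3(8.4)² + 0.0464(1550) − 3.03(7.6) = 18.8 − 21.168 + 71.92 − 23.028 = 46.524.
∂Q_d/∂p = −2·0.3·p = -5.04, so E_p = -5.04·(8.4/46.524) ≈ -0.910.
|E_p| < 1: demand is inelastic.

-0.910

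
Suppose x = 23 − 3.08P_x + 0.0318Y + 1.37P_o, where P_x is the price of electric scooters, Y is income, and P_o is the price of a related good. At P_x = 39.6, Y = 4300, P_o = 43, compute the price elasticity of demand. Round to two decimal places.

-1.26

First evaluate x: 23 − 3.08(39.6) + 0.0318(4300) + 1.37(43) = 23 − 121.968 + 136.74 + 58.91 = 96.682.
∂x/∂P_x = −3.08, so E_p = (−3.08)·(39.6/96.682) ≈ -1.26.
|E_p| > 1: demand is elastic.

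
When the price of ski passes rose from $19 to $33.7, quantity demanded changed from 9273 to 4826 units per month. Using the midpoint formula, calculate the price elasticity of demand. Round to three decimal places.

%ΔQ = (4826 − 9273)/[(9273 + 4826)/2] = -4447/7049.5 ≈ -0.6308.
%Δp = (33.7 − 19)/[(19 + 33.7)/2] = 14.7/26.35 ≈ 0.5579.
Arc elasticity E = %ΔQ/%Δp ≈ -0.6308/0.5579 ≈ -1.131.
|E| > 1: demand is elastic over this range.

-1.131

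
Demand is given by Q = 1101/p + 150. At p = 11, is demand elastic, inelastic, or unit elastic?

At p = 11, Q = 250.0909.
dQ/dp = −1101/p² = −9.0992.
Point elasticity E = (dQ/dp)·(p/Q) = -9.0992 × 11/250.0909 ≈ -0.400.
|E| ≈ 0.400 < 1, so demand is inelastic.

inelastic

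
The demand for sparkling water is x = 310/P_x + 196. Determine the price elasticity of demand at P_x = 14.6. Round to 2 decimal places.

-0.10

At P_x = 14.6, x = 217.2329.
dx/dP_x = −310/P_x² = −1.4543.
Point elasticity E = (dx/dP_x)·(P_x/x) = -1.4543 × 14.6/217.2329 ≈ -0.10.
|E| < 1, so demand is inelastic at this price.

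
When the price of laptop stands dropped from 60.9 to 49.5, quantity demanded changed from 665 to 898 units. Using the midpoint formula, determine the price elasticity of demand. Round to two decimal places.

-1.44

%Δq = (898 − 665)/[(665 + 898)/2] = 233/781.5 ≈ 0.2981.
%Δp = (49.5 − 60.9)/[(60.9 + 49.5)/2] = -11.4/55.2 ≈ -0.2065.
Arc elasticity E = %Δq/%Δp ≈ 0.2981/-0.2065 ≈ -1.44.
|E| > 1: demand is elastic over this range.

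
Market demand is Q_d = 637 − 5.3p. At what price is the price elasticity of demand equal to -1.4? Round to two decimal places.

Set −bp/(a − bp) = −1.4 ⇒ bp = 1.4(a − bp) ⇒ bp(1+1.4) = 1.4·a.
p = 1.4·637/(5.3·2.4) ≈ 70.11.

70.11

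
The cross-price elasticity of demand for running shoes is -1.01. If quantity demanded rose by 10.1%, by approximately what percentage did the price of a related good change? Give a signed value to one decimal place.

%ΔQ ≈ E × %ΔP_y ⇒ %ΔP_y = %ΔQ / E = (10.1%)/(-1.01) = -10.0%.

-10.0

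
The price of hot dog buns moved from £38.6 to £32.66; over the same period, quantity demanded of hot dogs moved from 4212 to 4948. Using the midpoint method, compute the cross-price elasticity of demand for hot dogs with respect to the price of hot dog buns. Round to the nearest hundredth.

-0.96

%ΔQ_x = (4948 − 4212)/[(4212+4948)/2] = 736/4580 ≈ 0.1607.
%ΔP_y = (32.66 − 38.6)/[(38.6+32.66)/2] ≈ -0.1667.
E_xy = 0.1607/-0.1667 ≈ -0.96.
E_xy < 0, so hot dogs and hot dog buns are complements.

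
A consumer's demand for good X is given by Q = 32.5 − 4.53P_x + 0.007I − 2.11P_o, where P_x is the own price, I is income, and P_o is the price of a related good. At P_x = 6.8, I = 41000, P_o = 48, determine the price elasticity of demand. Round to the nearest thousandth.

-0.164

At the given point, Q = 32.5 − 4.53(6.8) + 0.007(41000) − 2.11(48) = 32.5 − 30.804 + 287 − 101.28 = 187.416.
∂Q/∂P_x = −4.53, so E_p = (−4.53)·(6.8/187.416) ≈ -0.164.
|E_p| < 1: demand is inelastic.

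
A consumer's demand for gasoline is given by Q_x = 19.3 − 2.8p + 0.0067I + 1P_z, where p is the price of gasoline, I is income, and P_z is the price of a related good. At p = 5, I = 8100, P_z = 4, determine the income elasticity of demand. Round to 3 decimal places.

Substituting, Q_x = 19.3 − 2.8(5) + 0.0067(8100) + 1(4) = 19.3 − 14 + 54.27 + 4 = 63.57.
∂Q_x/∂I = +0.0067, so E_I = 0.0067·(8100/63.57) ≈ 0.854.
E_I ∈ (0,1): normal good (necessity).

0.854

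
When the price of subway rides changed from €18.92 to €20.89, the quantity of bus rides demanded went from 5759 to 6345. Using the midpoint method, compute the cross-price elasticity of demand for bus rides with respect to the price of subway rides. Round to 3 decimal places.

0.978

%ΔQ_x = (6345 − 5759)/[(5759+6345)/2] = 586/6052 ≈ 0.0968.
%ΔP_y = (20.89 − 18.92)/[(18.92+20.89)/2] ≈ 0.0990.
E_xy = 0.0968/0.0990 ≈ 0.978.
E_xy > 0, so bus rides and subway rides are substitutes.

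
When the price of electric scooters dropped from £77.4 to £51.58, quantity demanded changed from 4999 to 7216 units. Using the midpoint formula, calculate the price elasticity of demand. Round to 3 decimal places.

-0.907

%ΔQ = (7216 − 4999)/[(4999 + 7216)/2] = 2217/6107.5 ≈ 0.3630.
%Δp = (51.58 − 77.4)/[(77.4 + 51.58)/2] = -25.82/64.49 ≈ -0.4004.
Arc elasticity E = %ΔQ/%Δp ≈ 0.3630/-0.4004 ≈ -0.907.
|E| < 1: demand is inelastic over this range.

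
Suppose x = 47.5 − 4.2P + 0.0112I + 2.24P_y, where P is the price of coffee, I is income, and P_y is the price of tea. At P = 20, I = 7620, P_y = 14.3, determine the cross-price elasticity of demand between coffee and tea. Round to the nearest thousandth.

0.396

At the given point, x = 47.5 − 4.2(20) + 0.0112(7620) + 2.24(14.3) = 47.5 − 84 + 85.344 + 32.032 = 80.876.
∂x/∂P_y = +2.24, so E_xy = 2.24·(14.3/80.876) ≈ 0.396.
E_xy > 0: the goods are substitutes.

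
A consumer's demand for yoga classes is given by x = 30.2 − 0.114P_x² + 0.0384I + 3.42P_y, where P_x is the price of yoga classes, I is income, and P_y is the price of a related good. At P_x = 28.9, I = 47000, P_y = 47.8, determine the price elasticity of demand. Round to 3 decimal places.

First evaluate x: 30.2 − 0.114(28.9)² + 0.0384(47000) + 3.42(47.8) = 30.2 − 95.2139 + 1804.8 + 163.476 = 1903.2621.
∂x/∂P_x = −2·0.114·P_x = -6.5892, so E_p = -6.5892·(28.9/1903.2621) ≈ -0.100.
|E_p| < 1: demand is inelastic.

-0.100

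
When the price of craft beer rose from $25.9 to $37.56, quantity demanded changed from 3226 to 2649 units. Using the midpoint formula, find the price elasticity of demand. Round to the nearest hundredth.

-0.53

%ΔQ = (2649 − 3226)/[(3226 + 2649)/2] = -577/2937.5 ≈ -0.1964.
%ΔP = (37.56 − 25.9)/[(25.9 + 37.56)/2] = 11.66/31.73 ≈ 0.3675.
Arc elasticity E = %ΔQ/%ΔP ≈ -0.1964/0.3675 ≈ -0.53.
|E| < 1: demand is inelastic over this range.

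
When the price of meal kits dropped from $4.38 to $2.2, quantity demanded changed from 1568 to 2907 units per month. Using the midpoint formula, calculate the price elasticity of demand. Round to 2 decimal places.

%Δq = (2907 − 1568)/[(1568 + 2907)/2] = 1339/2237.5 ≈ 0.5984.
%Δp = (2.2 − 4.38)/[(4.38 + 2.2)/2] = -2.18/3.29 ≈ -0.6626.
Arc elasticity E = %Δq/%Δp ≈ 0.5984/-0.6626 ≈ -0.90.
|E| < 1: demand is inelastic over this range.

-0.90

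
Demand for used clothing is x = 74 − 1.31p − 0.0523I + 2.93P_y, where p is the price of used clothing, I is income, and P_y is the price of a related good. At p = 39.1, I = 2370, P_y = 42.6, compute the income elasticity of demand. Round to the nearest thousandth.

Evaluating quantity at (p, I, P_y) gives x = 74 − 1.31(39.1) − 0.0523(2370) + 2.93(42.6) = 74 − 51.221 − 123.951 + 124.818 = 23.646.
∂x/∂I = −0.0523, so E_I = -0.0523·(2370/23.646) ≈ -5.242.
E_I < 0: inferior good.

-5.242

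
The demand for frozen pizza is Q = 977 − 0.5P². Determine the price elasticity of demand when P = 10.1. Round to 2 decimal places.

-0.11

At P = 10.1, Q = 925.995.
dQ/dP = −2·0.5·P = −10.1.
Point elasticity E = (dQ/dP)·(P/Q) = -10.1 × 10.1/925.995 ≈ -0.11.
|E| < 1, so demand is inelastic at this price.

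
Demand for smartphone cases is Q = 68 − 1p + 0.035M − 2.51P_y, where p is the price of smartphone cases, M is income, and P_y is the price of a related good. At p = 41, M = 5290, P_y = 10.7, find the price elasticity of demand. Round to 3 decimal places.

Evaluating quantity at (p, M, P_y) gives Q = 68 − 1(41) + 0.035(5290) − 2.51(10.7) = 68 − 41 + 185.15 − 26.857 = 185.293.
∂Q/∂p = −1, so E_p = (−1)·(41/185.293) ≈ -0.221.
|E_p| < 1: demand is inelastic.

-0.221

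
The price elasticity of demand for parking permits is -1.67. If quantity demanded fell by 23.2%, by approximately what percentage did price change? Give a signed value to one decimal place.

%ΔQ ≈ E × %ΔP ⇒ %ΔP = %ΔQ / E = (-23.2%)/(-1.67) ≈ 13.9%.

13.9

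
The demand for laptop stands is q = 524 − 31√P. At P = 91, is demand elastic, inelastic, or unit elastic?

At P = 91, q = 228.2788.
dq/dP = −31/(2√P) = −31/(2·9.5394).
Point elasticity E = (dq/dP)·(P/q) = -1.6248 × 91/228.2788 ≈ -0.648.
|E| ≈ 0.648 < 1, so demand is inelastic.

inelastic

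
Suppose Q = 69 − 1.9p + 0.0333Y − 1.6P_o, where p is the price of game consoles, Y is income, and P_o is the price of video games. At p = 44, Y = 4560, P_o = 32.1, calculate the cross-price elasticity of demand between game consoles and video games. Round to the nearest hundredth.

Q = 69 − 1.9(44) + 0.0333(4560) − 1.6(32.1) = 69 − 83.6 + 151.848 − 51.36 = 85.888.
∂Q/∂P_o = −1.6, so E_xy = -1.6·(32.1/85.888) ≈ -0.60.
E_xy < 0: the goods are complements.

-0.60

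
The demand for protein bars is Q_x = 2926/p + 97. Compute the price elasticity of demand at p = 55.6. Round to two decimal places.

At p = 55.6, Q_x = 149.6259.
dQ_x/dp = −2926/p² = −0.9465.
Point elasticity E = (dQ_x/dp)·(p/Q_x) = -0.9465 × 55.6/149.6259 ≈ -0.35.
|E| < 1, so demand is inelastic at this price.

-0.35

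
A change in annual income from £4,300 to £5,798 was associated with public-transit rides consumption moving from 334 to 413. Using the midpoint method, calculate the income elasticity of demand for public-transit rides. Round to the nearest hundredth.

0.71

%ΔQ = (413 − 334)/[(334+413)/2] = 79/373.5 ≈ 0.2115.
%ΔI = (5,798 − 4,300)/[(4,300+5,798)/2] = 1498/5049 ≈ 0.2967.
E_I = %ΔQ/%ΔI ≈ 0.71.
E_I ∈ (0,1): normal good (necessity).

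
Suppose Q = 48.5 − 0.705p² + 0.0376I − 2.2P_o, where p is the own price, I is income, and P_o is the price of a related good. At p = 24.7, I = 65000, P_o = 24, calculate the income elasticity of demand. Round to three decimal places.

Substituting, Q = 48.5 − 0.705(24.7)² + 0.0376(65000) − 2.2(24) = 48.5 − 430.1135 + 2444 − 52.8 = 2009.5866.
∂Q/∂I = +0.0376, so E_I = 0.0376·(65000/2009.5866) ≈ 1.216.
E_I > 1: normal good (luxury).

1.216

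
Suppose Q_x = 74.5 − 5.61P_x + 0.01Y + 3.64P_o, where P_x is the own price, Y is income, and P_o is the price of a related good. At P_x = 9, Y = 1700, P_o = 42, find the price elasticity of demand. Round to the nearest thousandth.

-0.260

Q_x = 74.5 − 5.61(9) + 0.01(1700) + 3.64(42) = 74.5 − 50.49 + 17 + 152.88 = 193.89.
∂Q_x/∂P_x = −5.61, so E_p = (−5.61)·(9/193.89) ≈ -0.260.
|E_p| < 1: demand is inelastic.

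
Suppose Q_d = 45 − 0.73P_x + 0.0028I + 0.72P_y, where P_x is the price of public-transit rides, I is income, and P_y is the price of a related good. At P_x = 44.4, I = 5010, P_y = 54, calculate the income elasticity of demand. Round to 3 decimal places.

Q_d = 45 − 0.73(44.4) + 0.0028(5010) + 0.72(54) = 45 − 32.412 + 14.028 + 38.88 = 65.496.
∂Q_d/∂I = +0.0028, so E_I = 0.0028·(5010/65.496) ≈ 0.214.
E_I ∈ (0,1): normal good (necessity).

0.214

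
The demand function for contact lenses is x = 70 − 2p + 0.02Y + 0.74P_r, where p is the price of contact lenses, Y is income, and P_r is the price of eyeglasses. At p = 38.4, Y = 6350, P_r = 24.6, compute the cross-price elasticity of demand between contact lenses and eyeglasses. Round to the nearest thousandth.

0.132

Substituting, x = 70 − 2(38.4) + 0.02(6350) + 0.74(24.6) = 70 − 76.8 + 127 + 18.204 = 138.404.
∂x/∂P_r = +0.74, so E_xy = 0.74·(24.6/138.404) ≈ 0.132.
E_xy > 0: the goods are substitutes.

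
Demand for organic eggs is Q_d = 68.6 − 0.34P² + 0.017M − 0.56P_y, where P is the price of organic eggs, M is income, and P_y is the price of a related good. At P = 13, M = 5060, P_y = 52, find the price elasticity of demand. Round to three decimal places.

-1.689

At the given point, Q_d = 68.6 − 0.34(13)² + 0.017(5060) − 0.56(52) = 68.6 − 57.46 + 86.02 − 29.12 = 68.04.
∂Q_d/∂P = −2·0.34·P = -8.84, so E_p = -8.84·(13/68.04) ≈ -1.689.
|E_p| > 1: demand is elastic.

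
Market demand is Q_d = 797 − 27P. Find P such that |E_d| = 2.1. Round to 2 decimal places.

Set −bP/(a − bP) = −2.1 ⇒ bP = 2.1(a − bP) ⇒ bP(1+2.1) = 2.1·a.
P = 2.1·797/(27·3.1) ≈ 20.00.

20.00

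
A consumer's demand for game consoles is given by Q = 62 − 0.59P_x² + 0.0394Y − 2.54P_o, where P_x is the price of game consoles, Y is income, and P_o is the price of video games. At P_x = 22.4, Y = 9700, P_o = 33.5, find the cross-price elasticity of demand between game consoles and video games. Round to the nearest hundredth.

Evaluating quantity at (P_x, Y, P_o) gives Q = 62 − 0.59(22.4)² + 0.0394(9700) − 2.54(33.5) = 62 − 296.0384 + 382.18 − 85.09 = 63.0516.
∂Q/∂P_o = −2.54, so E_xy = -2.54·(33.5/63.0516) ≈ -1.35.
E_xy < 0: the goods are complements.

-1.35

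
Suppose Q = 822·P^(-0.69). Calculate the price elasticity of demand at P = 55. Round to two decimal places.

-0.69

For a Cobb–Douglas (constant-elasticity) form Q = A·P^α·…, the elasticity with respect to P equals the exponent α at every point.
Here the exponent on P is -0.69, so the price elasticity of demand is -0.69.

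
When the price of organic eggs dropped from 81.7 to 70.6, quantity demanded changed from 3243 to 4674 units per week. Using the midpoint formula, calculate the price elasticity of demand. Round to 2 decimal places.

-2.48

%Δq = (4674 − 3243)/[(3243 + 4674)/2] = 1431/3958.5 ≈ 0.3615.
%ΔP = (70.6 − 81.7)/[(81.7 + 70.6)/2] = -11.1/76.15 ≈ -0.1458.
Arc elasticity E = %Δq/%ΔP ≈ 0.3615/-0.1458 ≈ -2.48.
|E| > 1: demand is elastic over this range.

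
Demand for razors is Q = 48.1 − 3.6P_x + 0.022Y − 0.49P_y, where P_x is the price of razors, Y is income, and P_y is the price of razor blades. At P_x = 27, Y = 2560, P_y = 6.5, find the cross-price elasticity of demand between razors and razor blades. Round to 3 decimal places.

Evaluating quantity at (P_x, Y, P_y) gives Q = 48.1 − 3.6(27) + 0.022(2560) − 0.49(6.5) = 48.1 − 97.2 + 56.32 − 3.185 = 4.035.
∂Q/∂P_y = −0.49, so E_xy = -0.49·(6.5/4.035) ≈ -0.789.
E_xy < 0: the goods are complements.

-0.789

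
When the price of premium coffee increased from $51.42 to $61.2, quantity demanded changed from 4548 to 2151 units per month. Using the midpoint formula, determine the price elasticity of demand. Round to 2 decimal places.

-4.12

%ΔQ = (2151 − 4548)/[(4548 + 2151)/2] = -2397/3349.5 ≈ -0.7156.
%Δp = (61.2 − 51.42)/[(51.42 + 61.2)/2] = 9.78/56.31 ≈ 0.1737.
Arc elasticity E = %ΔQ/%Δp ≈ -0.7156/0.1737 ≈ -4.12.
|E| > 1: demand is elastic over this range.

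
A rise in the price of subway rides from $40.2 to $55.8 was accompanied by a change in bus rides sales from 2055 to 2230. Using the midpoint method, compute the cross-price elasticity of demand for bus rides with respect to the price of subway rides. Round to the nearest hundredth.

0.25

%ΔQ_x = (2230 − 2055)/[(2055+2230)/2] = 175/2142.5 ≈ 0.0817.
%ΔP_y = (55.8 − 40.2)/[(40.2+55.8)/2] ≈ 0.3250.
E_xy = 0.0817/0.3250 ≈ 0.25.
E_xy > 0, so bus rides and subway rides are substitutes.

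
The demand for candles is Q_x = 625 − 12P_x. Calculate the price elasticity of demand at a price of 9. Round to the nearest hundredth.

At P_x = 9, Q_x = 517.
dQ_x/dP_x = −12.
Point elasticity E = (dQ_x/dP_x)·(P_x/Q_x) = -12 × 9/517 ≈ -0.21.
|E| < 1, so demand is inelastic at this price.

-0.21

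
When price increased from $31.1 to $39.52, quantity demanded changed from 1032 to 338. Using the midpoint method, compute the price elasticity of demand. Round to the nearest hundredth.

-4.25

%Δq = (338 − 1032)/[(1032 + 338)/2] = -694/685 ≈ -1.0131.
%Δp = (39.52 − 31.1)/[(31.1 + 39.52)/2] = 8.42/35.31 ≈ 0.2385.
Arc elasticity E = %Δq/%Δp ≈ -1.0131/0.2385 ≈ -4.25.
|E| > 1: demand is elastic over this range.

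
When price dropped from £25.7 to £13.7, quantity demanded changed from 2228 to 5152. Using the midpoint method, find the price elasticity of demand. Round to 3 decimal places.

%ΔQ = (5152 − 2228)/[(2228 + 5152)/2] = 2924/3690 ≈ 0.7924.
%ΔP = (13.7 − 25.7)/[(25.7 + 13.7)/2] = -12/19.7 ≈ -0.6091.
Arc elasticity E = %ΔQ/%ΔP ≈ 0.7924/-0.6091 ≈ -1.301.
|E| > 1: demand is elastic over this range.

-1.301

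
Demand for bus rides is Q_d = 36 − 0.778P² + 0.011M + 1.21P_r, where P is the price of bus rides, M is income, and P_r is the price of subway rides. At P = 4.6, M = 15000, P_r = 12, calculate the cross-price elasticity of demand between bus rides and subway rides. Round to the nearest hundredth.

Q_d = 36 − 0.778(4.6)² + 0.011(15000) + 1.21(12) = 36 − 16.4625 + 165 + 14.52 = 199.0575.
∂Q_d/∂P_r = +1.21, so E_xy = 1.21·(12/199.0575) ≈ 0.07.
E_xy > 0: the goods are substitutes.

0.07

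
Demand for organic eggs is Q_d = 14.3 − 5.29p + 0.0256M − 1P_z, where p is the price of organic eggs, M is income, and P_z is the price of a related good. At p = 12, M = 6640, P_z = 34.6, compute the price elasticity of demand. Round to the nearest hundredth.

Evaluating quantity at (p, M, P_z) gives Q_d = 14.3 − 5.29(12) + 0.0256(6640) − 1(34.6) = 14.3 − 63.48 + 169.984 − 34.6 = 86.204.
∂Q_d/∂p = −5.29, so E_p = (−5.29)·(12/86.204) ≈ -0.74.
|E_p| < 1: demand is inelastic.

-0.74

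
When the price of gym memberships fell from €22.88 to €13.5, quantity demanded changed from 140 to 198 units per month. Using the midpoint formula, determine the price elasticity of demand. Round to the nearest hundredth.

-0.67

%ΔQ = (198 − 140)/[(140 + 198)/2] = 58/169 ≈ 0.3432.
%ΔP = (13.5 − 22.88)/[(22.88 + 13.5)/2] = -9.38/18.19 ≈ -0.5157.
Arc elasticity E = %ΔQ/%ΔP ≈ 0.3432/-0.5157 ≈ -0.67.
|E| < 1: demand is inelastic over this range.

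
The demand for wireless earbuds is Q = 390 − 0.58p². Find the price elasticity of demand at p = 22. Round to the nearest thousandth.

-5.138

At p = 22, Q = 109.28.
dQ/dp = −2·0.58·p = −25.52.
Point elasticity E = (dQ/dp)·(p/Q) = -25.52 × 22/109.28 ≈ -5.138.
|E| > 1, so demand is elastic at this price.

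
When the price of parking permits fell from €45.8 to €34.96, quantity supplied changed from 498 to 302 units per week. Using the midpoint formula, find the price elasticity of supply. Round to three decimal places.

%ΔQ = (302 − 498)/[(498 + 302)/2] = -196/400 ≈ -0.4900.
%Δp = (34.96 − 45.8)/[(45.8 + 34.96)/2] = -10.84/40.38 ≈ -0.2684.
Arc elasticity E = %ΔQ/%Δp ≈ -0.4900/-0.2684 ≈ 1.825.
|E| > 1: supply is elastic over this range.

1.825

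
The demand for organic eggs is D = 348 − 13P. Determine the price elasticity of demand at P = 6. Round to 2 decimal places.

At P = 6, D = 270.
dD/dP = −13.
Point elasticity E = (dD/dP)·(P/D) = -13 × 6/270 ≈ -0.29.
|E| < 1, so demand is inelastic at this price.

-0.29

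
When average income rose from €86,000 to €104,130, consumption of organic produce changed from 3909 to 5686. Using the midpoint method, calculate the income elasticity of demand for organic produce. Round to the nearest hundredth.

%ΔQ = (5686 − 3909)/[(3909+5686)/2] = 1777/4797.5 ≈ 0.3704.
%ΔI = (104,130 − 86,000)/[(86,000+104,130)/2] = 18130/95065 ≈ 0.1907.
E_I = %ΔQ/%ΔI ≈ 1.94.
E_I > 1: normal good (luxury).

1.94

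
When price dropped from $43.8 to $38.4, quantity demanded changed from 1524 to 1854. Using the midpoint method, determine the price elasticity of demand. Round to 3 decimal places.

%ΔQ = (1854 − 1524)/[(1524 + 1854)/2] = 330/1689 ≈ 0.1954.
%Δp = (38.4 − 43.8)/[(43.8 + 38.4)/2] = -5.4/41.1 ≈ -0.1314.
Arc elasticity E = %ΔQ/%Δp ≈ 0.1954/-0.1314 ≈ -1.487.
|E| > 1: demand is elastic over this range.

-1.487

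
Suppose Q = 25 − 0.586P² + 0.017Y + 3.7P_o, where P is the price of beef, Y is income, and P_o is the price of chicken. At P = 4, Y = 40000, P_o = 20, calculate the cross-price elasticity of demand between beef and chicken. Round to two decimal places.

Evaluating quantity at (P, Y, P_o) gives Q = 25 − 0.586(4)² + 0.017(40000) + 3.7(20) = 25 − 9.376 + 680 + 74 = 769.624.
∂Q/∂P_o = +3.7, so E_xy = 3.7·(20/769.624) ≈ 0.10.
E_xy > 0: the goods are substitutes.

0.10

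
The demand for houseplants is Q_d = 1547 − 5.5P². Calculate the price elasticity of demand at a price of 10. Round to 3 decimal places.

At P = 10, Q_d = 997.
dQ_d/dP = −2·5.5·P = −110.
Point elasticity E = (dQ_d/dP)·(P/Q_d) = -110 × 10/997 ≈ -1.103.
|E| > 1, so demand is elastic at this price.

-1.103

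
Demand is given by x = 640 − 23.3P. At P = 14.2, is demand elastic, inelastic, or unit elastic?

At P = 14.2, x = 309.14.
dx/dP = −23.3.
Point elasticity E = (dx/dP)·(P/x) = -23.3 × 14.2/309.14 ≈ -1.070.
|E| ≈ 1.070 > 1, so demand is elastic.

elastic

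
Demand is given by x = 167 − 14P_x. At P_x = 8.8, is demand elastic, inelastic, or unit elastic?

At P_x = 8.8, x = 43.8.
dx/dP_x = −14.
Point elasticity E = (dx/dP_x)·(P_x/x) = -14 × 8.8/43.8 ≈ -2.813.
|E| ≈ 2.813 > 1, so demand is elastic.

elastic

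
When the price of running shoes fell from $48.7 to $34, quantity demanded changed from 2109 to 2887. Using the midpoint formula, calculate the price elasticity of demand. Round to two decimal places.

-0.88

%ΔQ = (2887 − 2109)/[(2109 + 2887)/2] = 778/2498 ≈ 0.3114.
%Δp = (34 − 48.7)/[(48.7 + 34)/2] = -14.7/41.35 ≈ -0.3555.
Arc elasticity E = %ΔQ/%Δp ≈ 0.3114/-0.3555 ≈ -0.88.
|E| < 1: demand is inelastic over this range.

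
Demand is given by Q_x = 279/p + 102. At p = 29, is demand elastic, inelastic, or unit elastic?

At p = 29, Q_x = 111.6207.
dQ_x/dp = −279/p² = −0.3317.
Point elasticity E = (dQ_x/dp)·(p/Q_x) = -0.3317 × 29/111.6207 ≈ -0.086.
|E| ≈ 0.086 < 1, so demand is inelastic.

inelastic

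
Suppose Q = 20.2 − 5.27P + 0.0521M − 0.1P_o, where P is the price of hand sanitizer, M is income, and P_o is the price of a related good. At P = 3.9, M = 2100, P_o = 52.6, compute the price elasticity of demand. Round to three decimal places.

-0.198

At the given point, Q = 20.2 − 5.27(3.9) + 0.0521(2100) − 0.1(52.6) = 20.2 − 20.553 + 109.41 − 5.26 = 103.797.
∂Q/∂P = −5.27, so E_p = (−5.27)·(3.9/103.797) ≈ -0.198.
|E_p| < 1: demand is inelastic.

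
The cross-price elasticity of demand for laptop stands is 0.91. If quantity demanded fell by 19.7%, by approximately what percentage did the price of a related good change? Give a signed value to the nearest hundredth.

-21.65

%ΔQ ≈ E × %ΔP_y ⇒ %ΔP_y = %ΔQ / E = (-19.7%)/(0.91) ≈ -21.65%.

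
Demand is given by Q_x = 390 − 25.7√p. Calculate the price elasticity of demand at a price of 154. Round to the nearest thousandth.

At p = 154, Q_x = 71.0714.
dQ_x/dp = −25.7/(2√p) = −25.7/(2·12.4097).
Point elasticity E = (dQ_x/dp)·(p/Q_x) = -1.0355 × 154/71.0714 ≈ -2.244.
|E| > 1, so demand is elastic at this price.

-2.244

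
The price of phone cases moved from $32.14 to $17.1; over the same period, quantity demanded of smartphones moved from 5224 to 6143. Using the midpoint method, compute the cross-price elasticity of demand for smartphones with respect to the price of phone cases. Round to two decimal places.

-0.26

%ΔQ_x = (6143 − 5224)/[(5224+6143)/2] = 919/5683.5 ≈ 0.1617.
%ΔP_y = (17.1 − 32.14)/[(32.14+17.1)/2] ≈ -0.6109.
E_xy = 0.1617/-0.6109 ≈ -0.26.
E_xy < 0, so smartphones and phone cases are complements.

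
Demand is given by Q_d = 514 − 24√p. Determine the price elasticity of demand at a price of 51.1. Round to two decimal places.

At p = 51.1, Q_d = 342.4378.
dQ_d/dp = −24/(2√p) = −24/(2·7.1484).
Point elasticity E = (dQ_d/dp)·(p/Q_d) = -1.6787 × 51.1/342.4378 ≈ -0.25.
|E| < 1, so demand is inelastic at this price.

-0.25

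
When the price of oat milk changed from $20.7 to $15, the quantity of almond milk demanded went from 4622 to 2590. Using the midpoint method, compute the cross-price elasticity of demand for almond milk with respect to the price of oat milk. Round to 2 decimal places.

%ΔQ_x = (2590 − 4622)/[(4622+2590)/2] = -2032/3606 ≈ -0.5635.
%ΔP_y = (15 − 20.7)/[(20.7+15)/2] ≈ -0.3193.
E_xy = -0.5635/-0.3193 ≈ 1.76.
E_xy > 0, so almond milk and oat milk are substitutes.

1.76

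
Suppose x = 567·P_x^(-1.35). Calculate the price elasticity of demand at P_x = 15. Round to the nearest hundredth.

For a Cobb–Douglas (constant-elasticity) form x = A·P_x^α·…, the elasticity with respect to P_x equals the exponent α at every point.
Here the exponent on P_x is -1.35, so the price elasticity of demand is -1.35.

-1.35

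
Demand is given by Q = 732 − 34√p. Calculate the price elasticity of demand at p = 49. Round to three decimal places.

At p = 49, Q = 494.
dQ/dp = −34/(2√p) = −34/(2·7).
Point elasticity E = (dQ/dp)·(p/Q) = -2.4286 × 49/494 ≈ -0.241.
|E| < 1, so demand is inelastic at this price.

-0.241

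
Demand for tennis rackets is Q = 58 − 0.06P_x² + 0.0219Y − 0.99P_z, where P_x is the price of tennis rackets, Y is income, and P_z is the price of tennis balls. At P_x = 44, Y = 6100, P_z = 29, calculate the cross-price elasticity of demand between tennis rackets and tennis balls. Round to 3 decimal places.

At the given point, Q = 58 − 0.06(44)² + 0.0219(6100) − 0.99(29) = 58 − 116.16 + 133.59 − 28.71 = 46.72.
∂Q/∂P_z = −0.99, so E_xy = -0.99·(29/46.72) ≈ -0.615.
E_xy < 0: the goods are complements.

-0.615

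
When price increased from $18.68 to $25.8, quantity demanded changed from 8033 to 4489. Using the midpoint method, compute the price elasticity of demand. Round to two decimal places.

%Δq = (4489 − 8033)/[(8033 + 4489)/2] = -3544/6261 ≈ -0.5660.
%ΔP = (25.8 − 18.68)/[(18.68 + 25.8)/2] = 7.12/22.24 ≈ 0.3201.
Arc elasticity E = %Δq/%ΔP ≈ -0.5660/0.3201 ≈ -1.77.
|E| > 1: demand is elastic over this range.

-1.77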